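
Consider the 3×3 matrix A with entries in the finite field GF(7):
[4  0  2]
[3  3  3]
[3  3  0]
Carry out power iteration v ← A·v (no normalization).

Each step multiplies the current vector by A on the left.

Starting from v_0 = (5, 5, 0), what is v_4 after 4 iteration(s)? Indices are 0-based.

v_4 = (1, 4, 0)

v_0 = (5, 5, 0).
v_1 = A·v_0 = (6, 2, 2).
v_2 = A·v_1 = (0, 2, 3).
v_3 = A·v_2 = (6, 1, 6).
v_4 = A·v_3 = (1, 4, 0).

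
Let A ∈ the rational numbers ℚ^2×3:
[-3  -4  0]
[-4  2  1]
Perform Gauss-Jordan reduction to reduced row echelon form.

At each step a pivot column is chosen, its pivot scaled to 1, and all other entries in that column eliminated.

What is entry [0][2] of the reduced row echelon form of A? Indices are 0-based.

pivot(0,0)=-3: scale R0 → (1, 4/3, 0)
  clear (1,0): R1 −= (-4)R0 → (0, 22/3, 1)
pivot(1,1)=22/3: scale R1 → (0, 1, 3/22)
  clear (0,1): R0 −= (4/3)R1 → (1, 0, -2/11)

M[0][2] = -2/11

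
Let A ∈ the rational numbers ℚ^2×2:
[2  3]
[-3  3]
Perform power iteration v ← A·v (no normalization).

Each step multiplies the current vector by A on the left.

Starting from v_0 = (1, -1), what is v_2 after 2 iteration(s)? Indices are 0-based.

v_0 = (1, -1).
v_1 = A·v_0 = (-1, -6).
v_2 = A·v_1 = (-20, -15).

v_2 = (-20, -15)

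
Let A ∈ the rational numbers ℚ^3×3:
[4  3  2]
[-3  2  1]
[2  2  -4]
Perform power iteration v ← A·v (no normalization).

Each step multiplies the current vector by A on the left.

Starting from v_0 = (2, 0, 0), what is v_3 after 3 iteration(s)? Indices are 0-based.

v_0 = (2, 0, 0).
v_1 = A·v_0 = (8, -6, 4).
v_2 = A·v_1 = (22, -32, -12).
v_3 = A·v_2 = (-32, -142, 28).

v_3 = (-32, -142, 28)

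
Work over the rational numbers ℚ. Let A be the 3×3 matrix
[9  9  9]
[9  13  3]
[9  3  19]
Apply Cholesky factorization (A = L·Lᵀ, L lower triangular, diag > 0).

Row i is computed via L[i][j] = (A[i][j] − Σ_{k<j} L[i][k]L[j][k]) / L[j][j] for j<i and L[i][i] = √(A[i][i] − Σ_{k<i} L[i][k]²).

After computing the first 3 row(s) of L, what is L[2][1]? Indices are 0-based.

L[2][1] = -3

Step 1: L[0][0] = √(9) = 3.
  L[1][0] = (9) / L[0][0] = 3.
Step 2: L[1][1] = √(4) = 2.
  L[2][0] = (9) / L[0][0] = 3.
  L[2][1] = (-6) / L[1][1] = -3.
Step 3: L[2][2] = √(1) = 1.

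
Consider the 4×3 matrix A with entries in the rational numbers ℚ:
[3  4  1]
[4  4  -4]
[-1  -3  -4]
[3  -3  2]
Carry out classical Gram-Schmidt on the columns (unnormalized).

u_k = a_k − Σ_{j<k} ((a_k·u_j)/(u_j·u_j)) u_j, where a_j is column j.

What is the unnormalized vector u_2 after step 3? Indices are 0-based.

u_2 = (316/211, -736/211, -919/211, 359/211)

Step 1: u_0 = a_0 = (3, 4, -1, 3).
Step 2: u_1 = a_1 − (22/35)·u_0 = (74/35, 52/35, -83/35, -171/35).
Step 3: u_2 = a_2 − (-3/35)·u_0 − (-24/211)·u_1 = (316/211, -736/211, -919/211, 359/211).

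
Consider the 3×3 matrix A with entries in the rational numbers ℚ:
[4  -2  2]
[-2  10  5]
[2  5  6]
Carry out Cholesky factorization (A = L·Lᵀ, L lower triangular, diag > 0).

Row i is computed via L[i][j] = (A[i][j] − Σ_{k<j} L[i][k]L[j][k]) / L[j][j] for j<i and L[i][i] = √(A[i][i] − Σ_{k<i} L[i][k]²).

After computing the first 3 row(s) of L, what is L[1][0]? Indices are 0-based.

L[1][0] = -1

Step 1: L[0][0] = √(4) = 2.
  L[1][0] = (-2) / L[0][0] = -1.
Step 2: L[1][1] = √(9) = 3.
  L[2][0] = (2) / L[0][0] = 1.
  L[2][1] = (6) / L[1][1] = 2.
Step 3: L[2][2] = √(1) = 1.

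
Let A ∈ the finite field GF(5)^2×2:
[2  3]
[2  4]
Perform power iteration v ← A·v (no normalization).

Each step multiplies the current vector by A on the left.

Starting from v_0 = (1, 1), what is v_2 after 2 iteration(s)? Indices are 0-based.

v_0 = (1, 1).
v_1 = A·v_0 = (0, 1).
v_2 = A·v_1 = (3, 4).

v_2 = (3, 4)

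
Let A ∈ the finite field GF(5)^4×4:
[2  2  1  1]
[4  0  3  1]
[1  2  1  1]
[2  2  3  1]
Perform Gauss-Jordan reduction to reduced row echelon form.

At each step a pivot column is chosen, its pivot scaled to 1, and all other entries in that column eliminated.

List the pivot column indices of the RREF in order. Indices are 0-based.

step 1: normalize row 0 (÷2) = (1, 1, 3, 3)
  row 1: subtract 4×row0 = (0, 1, 1, 4)
  row 2: subtract 1×row0 = (0, 1, 3, 3)
  row 3: subtract 2×row0 = (0, 0, 2, 0)
step 2: normalize row 1 (÷1) = (0, 1, 1, 4)
  row 0: subtract 1×row1 = (1, 0, 2, 4)
  row 2: subtract 1×row1 = (0, 0, 2, 4)
step 3: normalize row 2 (÷2) = (0, 0, 1, 2)
  row 0: subtract 2×row2 = (1, 0, 0, 0)
  row 1: subtract 1×row2 = (0, 1, 0, 2)
  row 3: subtract 2×row2 = (0, 0, 0, 1)
step 4: normalize row 3 (÷1) = (0, 0, 0, 1)
  row 1: subtract 2×row3 = (0, 1, 0, 0)
  row 2: subtract 2×row3 = (0, 0, 1, 0)

pivot columns: 0, 1, 2, 3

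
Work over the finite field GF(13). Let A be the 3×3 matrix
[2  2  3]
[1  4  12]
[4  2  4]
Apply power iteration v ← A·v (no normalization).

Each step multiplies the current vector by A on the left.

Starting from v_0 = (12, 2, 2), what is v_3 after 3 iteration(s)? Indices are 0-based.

v_0 = (12, 2, 2).
v_1 = A·v_0 = (8, 5, 8).
v_2 = A·v_1 = (11, 7, 9).
v_3 = A·v_2 = (11, 4, 3).

v_3 = (11, 4, 3)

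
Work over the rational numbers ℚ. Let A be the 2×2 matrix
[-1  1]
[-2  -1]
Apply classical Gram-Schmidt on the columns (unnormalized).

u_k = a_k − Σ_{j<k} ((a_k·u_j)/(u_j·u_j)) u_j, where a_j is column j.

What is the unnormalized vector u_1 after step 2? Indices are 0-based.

u_1 = (6/5, -3/5)

Step 1: u_0 = a_0 = (-1, -2).
Step 2: u_1 = a_1 − (1/5)·u_0 = (6/5, -3/5).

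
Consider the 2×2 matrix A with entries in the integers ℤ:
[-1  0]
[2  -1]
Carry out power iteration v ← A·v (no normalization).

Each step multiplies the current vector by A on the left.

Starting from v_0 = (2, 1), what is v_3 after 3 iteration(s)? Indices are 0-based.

v_3 = (-2, 11)

v_0 = (2, 1).
v_1 = A·v_0 = (-2, 3).
v_2 = A·v_1 = (2, -7).
v_3 = A·v_2 = (-2, 11).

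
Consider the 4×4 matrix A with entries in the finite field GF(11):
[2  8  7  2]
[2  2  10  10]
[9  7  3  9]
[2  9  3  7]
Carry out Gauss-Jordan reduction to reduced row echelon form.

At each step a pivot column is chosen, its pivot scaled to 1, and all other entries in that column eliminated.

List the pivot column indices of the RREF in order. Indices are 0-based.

pivot columns: 0, 1, 2, 3

pivot(0,0)=2: scale R0 → (1, 4, 9, 1)
  clear (1,0): R1 −= (2)R0 → (0, 5, 3, 8)
  clear (2,0): R2 −= (9)R0 → (0, 4, 10, 0)
  clear (3,0): R3 −= (2)R0 → (0, 1, 7, 5)
pivot(1,1)=5: scale R1 → (0, 1, 5, 6)
  clear (0,1): R0 −= (4)R1 → (1, 0, 0, 10)
  clear (2,1): R2 −= (4)R1 → (0, 0, 1, 9)
  clear (3,1): R3 −= (1)R1 → (0, 0, 2, 10)
pivot(2,2)=1: scale R2 → (0, 0, 1, 9)
  clear (1,2): R1 −= (5)R2 → (0, 1, 0, 5)
  clear (3,2): R3 −= (2)R2 → (0, 0, 0, 3)
pivot(3,3)=3: scale R3 → (0, 0, 0, 1)
  clear (0,3): R0 −= (10)R3 → (1, 0, 0, 0)
  clear (1,3): R1 −= (5)R3 → (0, 1, 0, 0)
  clear (2,3): R2 −= (9)R3 → (0, 0, 1, 0)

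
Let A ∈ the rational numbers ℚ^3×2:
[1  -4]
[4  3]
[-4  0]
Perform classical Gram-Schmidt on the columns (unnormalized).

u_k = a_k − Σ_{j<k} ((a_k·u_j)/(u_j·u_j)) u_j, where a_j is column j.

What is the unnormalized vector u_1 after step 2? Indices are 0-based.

Step 1: u_0 = a_0 = (1, 4, -4).
Step 2: u_1 = a_1 − (8/33)·u_0 = (-140/33, 67/33, 32/33).

u_1 = (-140/33, 67/33, 32/33)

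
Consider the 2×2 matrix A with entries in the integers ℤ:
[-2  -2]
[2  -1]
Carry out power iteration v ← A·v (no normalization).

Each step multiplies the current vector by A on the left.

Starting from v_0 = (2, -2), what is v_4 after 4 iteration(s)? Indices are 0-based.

v_0 = (2, -2).
v_1 = A·v_0 = (0, 6).
v_2 = A·v_1 = (-12, -6).
v_3 = A·v_2 = (36, -18).
v_4 = A·v_3 = (-36, 90).

v_4 = (-36, 90)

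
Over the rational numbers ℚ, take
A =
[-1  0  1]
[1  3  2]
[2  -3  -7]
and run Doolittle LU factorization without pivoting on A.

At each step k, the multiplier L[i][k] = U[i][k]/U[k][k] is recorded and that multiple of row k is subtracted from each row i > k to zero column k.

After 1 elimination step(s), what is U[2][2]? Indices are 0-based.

[col 0] pivot -1
  R1 -= -1*R0 → (0, 3, 3)  (L[1][0] := -1)
  R2 -= -2*R0 → (0, -3, -5)  (L[2][0] := -2)

U[2][2] = -5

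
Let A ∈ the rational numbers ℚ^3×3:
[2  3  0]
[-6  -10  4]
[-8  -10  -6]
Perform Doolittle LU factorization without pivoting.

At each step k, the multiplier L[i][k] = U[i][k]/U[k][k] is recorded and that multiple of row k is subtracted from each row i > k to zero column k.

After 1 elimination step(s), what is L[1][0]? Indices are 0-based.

L[1][0] = -3

k=0: U[0][0]=2
  eliminate (1,0): mult=-3, new row 1: (0, -1, 4); set L[1][0]=-3
  eliminate (2,0): mult=-4, new row 2: (0, 2, -6); set L[2][0]=-4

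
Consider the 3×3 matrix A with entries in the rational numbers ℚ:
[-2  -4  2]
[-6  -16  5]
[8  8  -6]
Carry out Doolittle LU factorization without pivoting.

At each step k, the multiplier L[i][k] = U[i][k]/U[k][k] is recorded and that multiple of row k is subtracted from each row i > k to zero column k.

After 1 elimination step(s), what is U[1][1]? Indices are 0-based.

U[1][1] = -4

[col 0] pivot -2
  R1 -= 3*R0 → (0, -4, -1)  (L[1][0] := 3)
  R2 -= -4*R0 → (0, -8, 2)  (L[2][0] := -4)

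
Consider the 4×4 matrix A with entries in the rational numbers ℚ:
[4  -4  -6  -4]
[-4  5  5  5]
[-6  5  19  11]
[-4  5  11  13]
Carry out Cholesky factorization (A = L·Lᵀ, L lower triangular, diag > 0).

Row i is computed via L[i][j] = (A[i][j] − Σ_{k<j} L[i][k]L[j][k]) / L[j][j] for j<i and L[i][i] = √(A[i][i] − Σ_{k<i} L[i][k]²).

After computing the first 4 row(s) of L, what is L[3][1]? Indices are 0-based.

Step 1: L[0][0] = √(4) = 2.
  L[1][0] = (-4) / L[0][0] = -2.
Step 2: L[1][1] = √(1) = 1.
  L[2][0] = (-6) / L[0][0] = -3.
  L[2][1] = (-1) / L[1][1] = -1.
Step 3: L[2][2] = √(9) = 3.
  L[3][0] = (-4) / L[0][0] = -2.
  L[3][1] = (1) / L[1][1] = 1.
  L[3][2] = (6) / L[2][2] = 2.
Step 4: L[3][3] = √(4) = 2.

L[3][1] = 1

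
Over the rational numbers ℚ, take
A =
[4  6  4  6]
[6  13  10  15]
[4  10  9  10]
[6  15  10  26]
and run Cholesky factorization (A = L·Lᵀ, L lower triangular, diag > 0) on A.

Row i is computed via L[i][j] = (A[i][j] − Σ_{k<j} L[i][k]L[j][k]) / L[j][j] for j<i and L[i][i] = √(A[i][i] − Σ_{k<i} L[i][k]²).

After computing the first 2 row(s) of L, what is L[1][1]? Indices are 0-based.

L[1][1] = 2

Step 1: L[0][0] = √(4) = 2.
  L[1][0] = (6) / L[0][0] = 3.
Step 2: L[1][1] = √(4) = 2.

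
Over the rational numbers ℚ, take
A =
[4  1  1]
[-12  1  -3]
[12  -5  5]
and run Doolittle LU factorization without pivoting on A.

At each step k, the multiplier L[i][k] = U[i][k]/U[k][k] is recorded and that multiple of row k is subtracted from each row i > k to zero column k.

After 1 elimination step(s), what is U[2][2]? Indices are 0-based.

U[2][2] = 2

Step 1: pivot at (0,0) is 4.
  row1 ← row1 − (-3)·row0  ⇒  L[1][0]=-3, U row1=(0, 4, 0)
  row2 ← row2 − (3)·row0  ⇒  L[2][0]=3, U row2=(0, -8, 2)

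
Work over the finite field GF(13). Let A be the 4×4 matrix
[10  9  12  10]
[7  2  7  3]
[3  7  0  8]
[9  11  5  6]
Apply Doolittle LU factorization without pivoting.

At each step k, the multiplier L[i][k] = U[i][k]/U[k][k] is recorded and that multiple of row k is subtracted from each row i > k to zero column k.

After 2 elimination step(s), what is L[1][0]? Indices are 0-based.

L[1][0] = 2

k=0: U[0][0]=10
  eliminate (1,0): mult=2, new row 1: (0, 10, 9, 9); set L[1][0]=2
  eliminate (2,0): mult=12, new row 2: (0, 3, 12, 5); set L[2][0]=12
  eliminate (3,0): mult=10, new row 3: (0, 12, 2, 10); set L[3][0]=10
k=1: U[1][1]=10
  eliminate (2,1): mult=12, new row 2: (0, 0, 8, 1); set L[2][1]=12
  eliminate (3,1): mult=9, new row 3: (0, 0, 12, 7); set L[3][1]=9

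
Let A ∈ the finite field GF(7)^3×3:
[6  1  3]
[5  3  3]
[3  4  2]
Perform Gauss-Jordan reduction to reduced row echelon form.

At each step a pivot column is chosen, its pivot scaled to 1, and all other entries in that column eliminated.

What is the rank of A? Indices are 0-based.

[1] R0 /= 6  ⇒  (1, 6, 4)
     R1 -= 5·R0  ⇒  (0, 1, 4)
     R2 -= 3·R0  ⇒  (0, 0, 4)
[2] R1 /= 1  ⇒  (0, 1, 4)
     R0 -= 6·R1  ⇒  (1, 0, 1)
[3] R2 /= 4  ⇒  (0, 0, 1)
     R0 -= 1·R2  ⇒  (1, 0, 0)
     R1 -= 4·R2  ⇒  (0, 1, 0)

rank = 3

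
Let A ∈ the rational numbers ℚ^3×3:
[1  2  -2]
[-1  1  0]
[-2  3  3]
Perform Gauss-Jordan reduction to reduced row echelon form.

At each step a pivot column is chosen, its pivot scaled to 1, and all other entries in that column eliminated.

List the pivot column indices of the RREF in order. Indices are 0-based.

step 1: normalize row 0 (÷1) = (1, 2, -2)
  row 1: subtract -1×row0 = (0, 3, -2)
  row 2: subtract -2×row0 = (0, 7, -1)
step 2: normalize row 1 (÷3) = (0, 1, -2/3)
  row 0: subtract 2×row1 = (1, 0, -2/3)
  row 2: subtract 7×row1 = (0, 0, 11/3)
step 3: normalize row 2 (÷11/3) = (0, 0, 1)
  row 0: subtract -2/3×row2 = (1, 0, 0)
  row 1: subtract -2/3×row2 = (0, 1, 0)

pivot columns: 0, 1, 2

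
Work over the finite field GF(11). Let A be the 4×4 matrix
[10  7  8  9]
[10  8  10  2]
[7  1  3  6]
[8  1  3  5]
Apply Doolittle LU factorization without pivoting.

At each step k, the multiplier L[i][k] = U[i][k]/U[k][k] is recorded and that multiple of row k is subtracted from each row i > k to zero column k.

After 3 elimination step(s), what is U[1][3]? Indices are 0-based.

[col 0] pivot 10
  R1 -= 1*R0 → (0, 1, 2, 4)  (L[1][0] := 1)
  R2 -= 4*R0 → (0, 6, 4, 3)  (L[2][0] := 4)
  R3 -= 3*R0 → (0, 2, 1, 0)  (L[3][0] := 3)
[col 1] pivot 1
  R2 -= 6*R1 → (0, 0, 3, 1)  (L[2][1] := 6)
  R3 -= 2*R1 → (0, 0, 8, 3)  (L[3][1] := 2)
[col 2] pivot 3
  R3 -= 10*R2 → (0, 0, 0, 4)  (L[3][2] := 10)

U[1][3] = 4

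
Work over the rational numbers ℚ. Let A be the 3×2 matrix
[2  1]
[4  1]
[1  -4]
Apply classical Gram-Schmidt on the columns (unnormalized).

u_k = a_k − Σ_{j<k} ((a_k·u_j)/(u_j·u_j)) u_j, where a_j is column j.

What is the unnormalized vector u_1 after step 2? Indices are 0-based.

u_1 = (17/21, 13/21, -86/21)

Step 1: u_0 = a_0 = (2, 4, 1).
Step 2: u_1 = a_1 − (2/21)·u_0 = (17/21, 13/21, -86/21).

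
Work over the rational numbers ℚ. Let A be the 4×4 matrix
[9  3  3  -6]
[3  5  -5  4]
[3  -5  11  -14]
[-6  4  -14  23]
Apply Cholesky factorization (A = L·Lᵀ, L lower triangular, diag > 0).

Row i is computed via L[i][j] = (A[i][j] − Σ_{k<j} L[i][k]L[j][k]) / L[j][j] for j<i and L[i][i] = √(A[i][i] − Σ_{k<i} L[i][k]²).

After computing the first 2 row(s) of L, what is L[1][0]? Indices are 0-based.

Step 1: L[0][0] = √(9) = 3.
  L[1][0] = (3) / L[0][0] = 1.
Step 2: L[1][1] = √(4) = 2.

L[1][0] = 1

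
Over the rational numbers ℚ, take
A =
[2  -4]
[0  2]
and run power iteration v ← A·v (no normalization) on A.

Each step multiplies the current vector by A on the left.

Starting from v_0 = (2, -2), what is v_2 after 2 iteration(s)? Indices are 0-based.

v_0 = (2, -2).
v_1 = A·v_0 = (12, -4).
v_2 = A·v_1 = (40, -8).

v_2 = (40, -8)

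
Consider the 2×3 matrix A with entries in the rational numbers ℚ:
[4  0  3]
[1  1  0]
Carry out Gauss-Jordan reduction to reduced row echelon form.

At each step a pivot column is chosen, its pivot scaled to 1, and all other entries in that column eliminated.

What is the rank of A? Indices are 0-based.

rank = 2

pivot(0,0)=4: scale R0 → (1, 0, 3/4)
  clear (1,0): R1 −= (1)R0 → (0, 1, -3/4)
pivot(1,1)=1: scale R1 → (0, 1, -3/4)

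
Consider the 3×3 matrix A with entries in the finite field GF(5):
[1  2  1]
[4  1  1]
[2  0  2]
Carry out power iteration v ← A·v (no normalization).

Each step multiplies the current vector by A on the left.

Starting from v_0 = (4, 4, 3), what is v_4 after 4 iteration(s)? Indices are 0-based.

v_0 = (4, 4, 3).
v_1 = A·v_0 = (0, 3, 4).
v_2 = A·v_1 = (0, 2, 3).
v_3 = A·v_2 = (2, 0, 1).
v_4 = A·v_3 = (3, 4, 1).

v_4 = (3, 4, 1)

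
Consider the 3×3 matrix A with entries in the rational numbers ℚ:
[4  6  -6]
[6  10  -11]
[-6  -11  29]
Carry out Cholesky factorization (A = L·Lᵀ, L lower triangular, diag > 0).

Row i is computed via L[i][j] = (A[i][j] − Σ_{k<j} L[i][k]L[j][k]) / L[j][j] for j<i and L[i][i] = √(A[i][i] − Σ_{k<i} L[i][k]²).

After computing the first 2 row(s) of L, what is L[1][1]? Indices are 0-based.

L[1][1] = 1

Step 1: L[0][0] = √(4) = 2.
  L[1][0] = (6) / L[0][0] = 3.
Step 2: L[1][1] = √(1) = 1.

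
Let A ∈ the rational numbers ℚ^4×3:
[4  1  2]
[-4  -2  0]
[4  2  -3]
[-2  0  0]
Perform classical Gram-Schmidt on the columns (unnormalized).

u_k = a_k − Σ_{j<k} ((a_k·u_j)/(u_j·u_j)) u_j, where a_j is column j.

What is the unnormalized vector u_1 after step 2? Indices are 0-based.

Step 1: u_0 = a_0 = (4, -4, 4, -2).
Step 2: u_1 = a_1 − (5/13)·u_0 = (-7/13, -6/13, 6/13, 10/13).

u_1 = (-7/13, -6/13, 6/13, 10/13)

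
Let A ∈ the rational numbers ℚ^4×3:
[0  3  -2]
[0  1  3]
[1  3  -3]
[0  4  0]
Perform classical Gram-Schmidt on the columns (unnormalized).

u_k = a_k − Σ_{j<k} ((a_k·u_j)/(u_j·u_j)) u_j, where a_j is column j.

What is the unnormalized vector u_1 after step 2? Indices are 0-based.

Step 1: u_0 = a_0 = (0, 0, 1, 0).
Step 2: u_1 = a_1 − (3)·u_0 = (3, 1, 0, 4).

u_1 = (3, 1, 0, 4)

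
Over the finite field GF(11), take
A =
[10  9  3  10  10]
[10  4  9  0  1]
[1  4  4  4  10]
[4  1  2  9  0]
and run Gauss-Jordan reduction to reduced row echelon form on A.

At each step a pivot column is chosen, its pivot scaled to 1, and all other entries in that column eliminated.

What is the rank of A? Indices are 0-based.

[1] R0 /= 10  ⇒  (1, 2, 8, 1, 1)
     R1 -= 10·R0  ⇒  (0, 6, 6, 1, 2)
     R2 -= 1·R0  ⇒  (0, 2, 7, 3, 9)
     R3 -= 4·R0  ⇒  (0, 4, 3, 5, 7)
[2] R1 /= 6  ⇒  (0, 1, 1, 2, 4)
     R0 -= 2·R1  ⇒  (1, 0, 6, 8, 4)
     R2 -= 2·R1  ⇒  (0, 0, 5, 10, 1)
     R3 -= 4·R1  ⇒  (0, 0, 10, 8, 2)
[3] R2 /= 5  ⇒  (0, 0, 1, 2, 9)
     R0 -= 6·R2  ⇒  (1, 0, 0, 7, 5)
     R1 -= 1·R2  ⇒  (0, 1, 0, 0, 6)
     R3 -= 10·R2  ⇒  (0, 0, 0, 10, 0)
[4] R3 /= 10  ⇒  (0, 0, 0, 1, 0)
     R0 -= 7·R3  ⇒  (1, 0, 0, 0, 5)
     R2 -= 2·R3  ⇒  (0, 0, 1, 0, 9)

rank = 4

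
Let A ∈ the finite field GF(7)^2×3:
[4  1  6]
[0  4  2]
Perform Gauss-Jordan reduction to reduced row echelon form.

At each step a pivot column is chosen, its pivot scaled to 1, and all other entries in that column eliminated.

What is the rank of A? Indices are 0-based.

pivot(0,0)=4: scale R0 → (1, 2, 5)
pivot(1,1)=4: scale R1 → (0, 1, 4)
  clear (0,1): R0 −= (2)R1 → (1, 0, 4)

rank = 2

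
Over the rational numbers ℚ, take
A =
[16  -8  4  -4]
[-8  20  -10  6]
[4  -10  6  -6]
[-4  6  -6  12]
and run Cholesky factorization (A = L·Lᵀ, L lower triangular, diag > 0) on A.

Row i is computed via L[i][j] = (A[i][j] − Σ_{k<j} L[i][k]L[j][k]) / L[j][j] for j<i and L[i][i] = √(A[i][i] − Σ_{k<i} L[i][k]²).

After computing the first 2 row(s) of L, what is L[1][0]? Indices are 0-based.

Step 1: L[0][0] = √(16) = 4.
  L[1][0] = (-8) / L[0][0] = -2.
Step 2: L[1][1] = √(16) = 4.

L[1][0] = -2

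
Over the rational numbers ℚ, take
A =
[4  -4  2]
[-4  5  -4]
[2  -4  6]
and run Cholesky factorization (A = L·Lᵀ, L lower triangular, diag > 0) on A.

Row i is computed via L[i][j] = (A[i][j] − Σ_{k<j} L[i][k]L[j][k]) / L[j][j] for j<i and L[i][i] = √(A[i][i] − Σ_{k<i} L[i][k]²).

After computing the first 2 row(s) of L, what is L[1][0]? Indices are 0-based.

Step 1: L[0][0] = √(4) = 2.
  L[1][0] = (-4) / L[0][0] = -2.
Step 2: L[1][1] = √(1) = 1.

L[1][0] = -2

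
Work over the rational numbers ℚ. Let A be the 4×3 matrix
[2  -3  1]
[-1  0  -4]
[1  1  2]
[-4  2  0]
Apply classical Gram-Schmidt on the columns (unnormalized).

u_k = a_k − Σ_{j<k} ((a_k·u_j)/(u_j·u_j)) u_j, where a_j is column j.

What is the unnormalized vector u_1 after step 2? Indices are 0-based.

u_1 = (-20/11, -13/22, 35/22, -4/11)

Step 1: u_0 = a_0 = (2, -1, 1, -4).
Step 2: u_1 = a_1 − (-13/22)·u_0 = (-20/11, -13/22, 35/22, -4/11).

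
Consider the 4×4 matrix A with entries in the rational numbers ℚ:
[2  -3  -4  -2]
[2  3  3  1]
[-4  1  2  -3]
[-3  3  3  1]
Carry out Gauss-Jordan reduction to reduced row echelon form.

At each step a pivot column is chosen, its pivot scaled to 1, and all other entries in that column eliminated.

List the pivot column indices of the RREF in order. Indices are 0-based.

pivot columns: 0, 1, 2, 3

[1] R0 /= 2  ⇒  (1, -3/2, -2, -1)
     R1 -= 2·R0  ⇒  (0, 6, 7, 3)
     R2 -= -4·R0  ⇒  (0, -5, -6, -7)
     R3 -= -3·R0  ⇒  (0, -3/2, -3, -2)
[2] R1 /= 6  ⇒  (0, 1, 7/6, 1/2)
     R0 -= -3/2·R1  ⇒  (1, 0, -1/4, -1/4)
     R2 -= -5·R1  ⇒  (0, 0, -1/6, -9/2)
     R3 -= -3/2·R1  ⇒  (0, 0, -5/4, -5/4)
[3] R2 /= -1/6  ⇒  (0, 0, 1, 27)
     R0 -= -1/4·R2  ⇒  (1, 0, 0, 13/2)
     R1 -= 7/6·R2  ⇒  (0, 1, 0, -31)
     R3 -= -5/4·R2  ⇒  (0, 0, 0, 65/2)
[4] R3 /= 65/2  ⇒  (0, 0, 0, 1)
     R0 -= 13/2·R3  ⇒  (1, 0, 0, 0)
     R1 -= -31·R3  ⇒  (0, 1, 0, 0)
     R2 -= 27·R3  ⇒  (0, 0, 1, 0)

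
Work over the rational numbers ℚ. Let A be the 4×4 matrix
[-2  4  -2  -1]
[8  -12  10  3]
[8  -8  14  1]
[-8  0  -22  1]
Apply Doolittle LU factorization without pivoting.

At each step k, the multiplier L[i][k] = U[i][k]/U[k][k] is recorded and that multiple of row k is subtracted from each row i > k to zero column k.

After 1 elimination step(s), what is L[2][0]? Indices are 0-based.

L[2][0] = -4

[col 0] pivot -2
  R1 -= -4*R0 → (0, 4, 2, -1)  (L[1][0] := -4)
  R2 -= -4*R0 → (0, 8, 6, -3)  (L[2][0] := -4)
  R3 -= 4*R0 → (0, -16, -14, 5)  (L[3][0] := 4)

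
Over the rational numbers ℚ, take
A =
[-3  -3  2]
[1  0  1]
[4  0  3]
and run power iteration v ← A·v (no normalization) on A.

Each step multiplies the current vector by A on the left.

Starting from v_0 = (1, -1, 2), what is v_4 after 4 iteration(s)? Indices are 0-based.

v_4 = (-26, 187, 614)

v_0 = (1, -1, 2).
v_1 = A·v_0 = (4, 3, 10).
v_2 = A·v_1 = (-1, 14, 46).
v_3 = A·v_2 = (53, 45, 134).
v_4 = A·v_3 = (-26, 187, 614).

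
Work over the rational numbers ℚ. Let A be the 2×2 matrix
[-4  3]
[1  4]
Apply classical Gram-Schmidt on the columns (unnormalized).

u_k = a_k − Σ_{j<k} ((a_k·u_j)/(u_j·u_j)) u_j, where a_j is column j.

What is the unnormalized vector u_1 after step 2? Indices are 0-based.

Step 1: u_0 = a_0 = (-4, 1).
Step 2: u_1 = a_1 − (-8/17)·u_0 = (19/17, 76/17).

u_1 = (19/17, 76/17)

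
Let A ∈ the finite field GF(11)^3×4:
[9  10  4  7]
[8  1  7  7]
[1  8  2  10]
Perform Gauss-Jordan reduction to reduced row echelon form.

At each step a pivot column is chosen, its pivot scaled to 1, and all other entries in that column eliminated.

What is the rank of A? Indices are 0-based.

rank = 3

step 1: normalize row 0 (÷9) = (1, 6, 9, 2)
  row 1: subtract 8×row0 = (0, 8, 1, 2)
  row 2: subtract 1×row0 = (0, 2, 4, 8)
step 2: normalize row 1 (÷8) = (0, 1, 7, 3)
  row 0: subtract 6×row1 = (1, 0, 0, 6)
  row 2: subtract 2×row1 = (0, 0, 1, 2)
step 3: normalize row 2 (÷1) = (0, 0, 1, 2)
  row 1: subtract 7×row2 = (0, 1, 0, 0)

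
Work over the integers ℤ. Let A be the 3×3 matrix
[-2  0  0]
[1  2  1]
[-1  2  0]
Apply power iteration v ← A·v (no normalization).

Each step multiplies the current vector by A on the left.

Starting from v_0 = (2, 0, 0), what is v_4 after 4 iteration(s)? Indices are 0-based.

v_4 = (32, -4, 40)

v_0 = (2, 0, 0).
v_1 = A·v_0 = (-4, 2, -2).
v_2 = A·v_1 = (8, -2, 8).
v_3 = A·v_2 = (-16, 12, -12).
v_4 = A·v_3 = (32, -4, 40).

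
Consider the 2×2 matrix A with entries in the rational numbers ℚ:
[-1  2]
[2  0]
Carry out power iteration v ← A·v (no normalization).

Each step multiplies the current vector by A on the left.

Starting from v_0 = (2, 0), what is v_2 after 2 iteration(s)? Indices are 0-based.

v_0 = (2, 0).
v_1 = A·v_0 = (-2, 4).
v_2 = A·v_1 = (10, -4).

v_2 = (10, -4)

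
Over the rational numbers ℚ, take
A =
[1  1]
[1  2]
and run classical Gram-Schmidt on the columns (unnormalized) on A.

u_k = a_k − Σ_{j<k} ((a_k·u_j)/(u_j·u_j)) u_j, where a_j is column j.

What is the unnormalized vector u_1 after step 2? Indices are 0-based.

Step 1: u_0 = a_0 = (1, 1).
Step 2: u_1 = a_1 − (3/2)·u_0 = (-1/2, 1/2).

u_1 = (-1/2, 1/2)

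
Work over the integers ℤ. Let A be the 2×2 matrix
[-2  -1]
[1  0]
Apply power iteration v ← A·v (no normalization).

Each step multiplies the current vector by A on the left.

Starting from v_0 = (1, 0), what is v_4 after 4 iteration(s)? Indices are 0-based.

v_4 = (5, -4)

v_0 = (1, 0).
v_1 = A·v_0 = (-2, 1).
v_2 = A·v_1 = (3, -2).
v_3 = A·v_2 = (-4, 3).
v_4 = A·v_3 = (5, -4).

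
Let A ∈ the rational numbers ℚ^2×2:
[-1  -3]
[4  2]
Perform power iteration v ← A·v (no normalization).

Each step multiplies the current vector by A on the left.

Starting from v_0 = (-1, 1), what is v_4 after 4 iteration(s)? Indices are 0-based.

v_4 = (-52, 128)

v_0 = (-1, 1).
v_1 = A·v_0 = (-2, -2).
v_2 = A·v_1 = (8, -12).
v_3 = A·v_2 = (28, 8).
v_4 = A·v_3 = (-52, 128).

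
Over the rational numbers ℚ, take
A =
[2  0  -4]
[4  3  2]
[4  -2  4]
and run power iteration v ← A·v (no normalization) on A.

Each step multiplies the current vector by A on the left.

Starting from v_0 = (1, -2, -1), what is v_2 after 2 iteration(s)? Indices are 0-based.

v_0 = (1, -2, -1).
v_1 = A·v_0 = (6, -4, 4).
v_2 = A·v_1 = (-4, 20, 48).

v_2 = (-4, 20, 48)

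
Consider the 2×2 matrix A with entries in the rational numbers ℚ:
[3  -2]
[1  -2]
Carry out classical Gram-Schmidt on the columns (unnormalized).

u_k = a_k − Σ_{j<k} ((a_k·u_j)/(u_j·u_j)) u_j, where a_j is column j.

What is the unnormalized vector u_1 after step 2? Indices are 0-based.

u_1 = (2/5, -6/5)

Step 1: u_0 = a_0 = (3, 1).
Step 2: u_1 = a_1 − (-4/5)·u_0 = (2/5, -6/5).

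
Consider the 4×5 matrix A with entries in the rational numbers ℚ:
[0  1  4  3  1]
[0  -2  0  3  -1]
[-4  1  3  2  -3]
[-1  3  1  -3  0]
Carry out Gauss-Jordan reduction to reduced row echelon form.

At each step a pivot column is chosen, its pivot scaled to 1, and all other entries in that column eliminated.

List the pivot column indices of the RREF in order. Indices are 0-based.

step 1: exchange rows 0,2
step 1: normalize row 0 (÷-4) = (1, -1/4, -3/4, -1/2, 3/4)
  row 3: subtract -1×row0 = (0, 11/4, 1/4, -7/2, 3/4)
step 2: normalize row 1 (÷-2) = (0, 1, 0, -3/2, 1/2)
  row 0: subtract -1/4×row1 = (1, 0, -3/4, -7/8, 7/8)
  row 2: subtract 1×row1 = (0, 0, 4, 9/2, 1/2)
  row 3: subtract 11/4×row1 = (0, 0, 1/4, 5/8, -5/8)
step 3: normalize row 2 (÷4) = (0, 0, 1, 9/8, 1/8)
  row 0: subtract -3/4×row2 = (1, 0, 0, -1/32, 31/32)
  row 3: subtract 1/4×row2 = (0, 0, 0, 11/32, -21/32)
step 4: normalize row 3 (÷11/32) = (0, 0, 0, 1, -21/11)
  row 0: subtract -1/32×row3 = (1, 0, 0, 0, 10/11)
  row 1: subtract -3/2×row3 = (0, 1, 0, 0, -26/11)
  row 2: subtract 9/8×row3 = (0, 0, 1, 0, 25/11)

pivot columns: 0, 1, 2, 3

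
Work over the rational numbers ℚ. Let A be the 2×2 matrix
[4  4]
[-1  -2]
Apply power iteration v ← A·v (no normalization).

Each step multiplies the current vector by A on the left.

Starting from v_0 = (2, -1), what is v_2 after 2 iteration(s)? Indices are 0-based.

v_2 = (16, -4)

v_0 = (2, -1).
v_1 = A·v_0 = (4, 0).
v_2 = A·v_1 = (16, -4).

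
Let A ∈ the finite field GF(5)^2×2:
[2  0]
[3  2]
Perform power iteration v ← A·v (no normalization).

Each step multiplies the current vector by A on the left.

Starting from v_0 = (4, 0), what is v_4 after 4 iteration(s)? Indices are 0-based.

v_4 = (4, 4)

v_0 = (4, 0).
v_1 = A·v_0 = (3, 2).
v_2 = A·v_1 = (1, 3).
v_3 = A·v_2 = (2, 4).
v_4 = A·v_3 = (4, 4).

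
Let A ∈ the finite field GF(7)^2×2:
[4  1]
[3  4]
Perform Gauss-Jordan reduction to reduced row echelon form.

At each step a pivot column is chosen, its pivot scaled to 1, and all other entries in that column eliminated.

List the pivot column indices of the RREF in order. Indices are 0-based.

pivot columns: 0, 1

[1] R0 /= 4  ⇒  (1, 2)
     R1 -= 3·R0  ⇒  (0, 5)
[2] R1 /= 5  ⇒  (0, 1)
     R0 -= 2·R1  ⇒  (1, 0)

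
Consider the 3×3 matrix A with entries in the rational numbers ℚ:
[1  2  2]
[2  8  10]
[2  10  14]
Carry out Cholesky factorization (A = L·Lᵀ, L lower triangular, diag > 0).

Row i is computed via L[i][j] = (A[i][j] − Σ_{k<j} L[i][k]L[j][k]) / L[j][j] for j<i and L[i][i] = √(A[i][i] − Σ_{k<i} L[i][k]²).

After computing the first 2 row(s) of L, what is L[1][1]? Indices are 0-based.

L[1][1] = 2

Step 1: L[0][0] = √(1) = 1.
  L[1][0] = (2) / L[0][0] = 2.
Step 2: L[1][1] = √(4) = 2.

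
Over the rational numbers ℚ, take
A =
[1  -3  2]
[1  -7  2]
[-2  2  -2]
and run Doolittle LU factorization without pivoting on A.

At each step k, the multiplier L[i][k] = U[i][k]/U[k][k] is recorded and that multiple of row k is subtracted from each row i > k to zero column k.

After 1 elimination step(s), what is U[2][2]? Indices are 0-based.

[col 0] pivot 1
  R1 -= 1*R0 → (0, -4, 0)  (L[1][0] := 1)
  R2 -= -2*R0 → (0, -4, 2)  (L[2][0] := -2)

U[2][2] = 2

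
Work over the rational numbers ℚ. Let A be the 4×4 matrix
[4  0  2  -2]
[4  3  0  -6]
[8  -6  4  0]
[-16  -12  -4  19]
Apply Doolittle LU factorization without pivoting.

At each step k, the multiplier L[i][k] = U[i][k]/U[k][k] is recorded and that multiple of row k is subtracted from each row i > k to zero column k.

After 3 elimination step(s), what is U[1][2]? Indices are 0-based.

k=0: U[0][0]=4
  eliminate (1,0): mult=1, new row 1: (0, 3, -2, -4); set L[1][0]=1
  eliminate (2,0): mult=2, new row 2: (0, -6, 0, 4); set L[2][0]=2
  eliminate (3,0): mult=-4, new row 3: (0, -12, 4, 11); set L[3][0]=-4
k=1: U[1][1]=3
  eliminate (2,1): mult=-2, new row 2: (0, 0, -4, -4); set L[2][1]=-2
  eliminate (3,1): mult=-4, new row 3: (0, 0, -4, -5); set L[3][1]=-4
k=2: U[2][2]=-4
  eliminate (3,2): mult=1, new row 3: (0, 0, 0, -1); set L[3][2]=1

U[1][2] = -2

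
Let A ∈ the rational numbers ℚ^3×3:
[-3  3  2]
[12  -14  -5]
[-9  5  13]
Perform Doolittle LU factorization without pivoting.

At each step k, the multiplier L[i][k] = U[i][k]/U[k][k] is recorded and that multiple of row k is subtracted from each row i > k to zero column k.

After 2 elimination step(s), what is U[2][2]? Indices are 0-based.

U[2][2] = 1

[col 0] pivot -3
  R1 -= -4*R0 → (0, -2, 3)  (L[1][0] := -4)
  R2 -= 3*R0 → (0, -4, 7)  (L[2][0] := 3)
[col 1] pivot -2
  R2 -= 2*R1 → (0, 0, 1)  (L[2][1] := 2)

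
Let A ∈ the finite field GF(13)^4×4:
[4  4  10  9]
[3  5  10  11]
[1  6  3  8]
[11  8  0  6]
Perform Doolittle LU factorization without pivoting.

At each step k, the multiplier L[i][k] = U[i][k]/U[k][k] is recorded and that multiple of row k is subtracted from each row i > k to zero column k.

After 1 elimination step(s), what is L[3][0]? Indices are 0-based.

L[3][0] = 6

k=0: U[0][0]=4
  eliminate (1,0): mult=4, new row 1: (0, 2, 9, 1); set L[1][0]=4
  eliminate (2,0): mult=10, new row 2: (0, 5, 7, 9); set L[2][0]=10
  eliminate (3,0): mult=6, new row 3: (0, 10, 5, 4); set L[3][0]=6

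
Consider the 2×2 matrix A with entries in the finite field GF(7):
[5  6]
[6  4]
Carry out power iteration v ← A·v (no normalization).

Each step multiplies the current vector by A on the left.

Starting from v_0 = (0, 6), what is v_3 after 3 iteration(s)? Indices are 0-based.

v_0 = (0, 6).
v_1 = A·v_0 = (1, 3).
v_2 = A·v_1 = (2, 4).
v_3 = A·v_2 = (6, 0).

v_3 = (6, 0)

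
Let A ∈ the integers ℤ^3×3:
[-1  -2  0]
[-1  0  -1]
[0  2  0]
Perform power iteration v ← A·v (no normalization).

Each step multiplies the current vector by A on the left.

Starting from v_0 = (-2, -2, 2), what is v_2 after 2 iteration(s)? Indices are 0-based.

v_2 = (-6, -2, 0)

v_0 = (-2, -2, 2).
v_1 = A·v_0 = (6, 0, -4).
v_2 = A·v_1 = (-6, -2, 0).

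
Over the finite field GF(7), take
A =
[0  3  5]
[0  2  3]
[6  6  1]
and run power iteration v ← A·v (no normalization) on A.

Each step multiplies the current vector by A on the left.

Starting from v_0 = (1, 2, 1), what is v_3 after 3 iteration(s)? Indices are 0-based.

v_0 = (1, 2, 1).
v_1 = A·v_0 = (4, 0, 5).
v_2 = A·v_1 = (4, 1, 1).
v_3 = A·v_2 = (1, 5, 3).

v_3 = (1, 5, 3)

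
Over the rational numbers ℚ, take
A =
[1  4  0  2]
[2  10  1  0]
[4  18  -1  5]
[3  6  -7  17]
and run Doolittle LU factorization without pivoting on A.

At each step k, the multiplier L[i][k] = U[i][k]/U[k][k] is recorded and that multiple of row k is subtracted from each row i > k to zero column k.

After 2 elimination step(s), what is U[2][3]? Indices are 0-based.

k=0: U[0][0]=1
  eliminate (1,0): mult=2, new row 1: (0, 2, 1, -4); set L[1][0]=2
  eliminate (2,0): mult=4, new row 2: (0, 2, -1, -3); set L[2][0]=4
  eliminate (3,0): mult=3, new row 3: (0, -6, -7, 11); set L[3][0]=3
k=1: U[1][1]=2
  eliminate (2,1): mult=1, new row 2: (0, 0, -2, 1); set L[2][1]=1
  eliminate (3,1): mult=-3, new row 3: (0, 0, -4, -1); set L[3][1]=-3

U[2][3] = 1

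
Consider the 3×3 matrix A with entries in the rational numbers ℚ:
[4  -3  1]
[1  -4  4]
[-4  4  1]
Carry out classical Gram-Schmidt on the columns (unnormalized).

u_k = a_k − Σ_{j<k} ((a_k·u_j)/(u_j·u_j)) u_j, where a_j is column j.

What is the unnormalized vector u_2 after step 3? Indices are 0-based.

Step 1: u_0 = a_0 = (4, 1, -4).
Step 2: u_1 = a_1 − (-32/33)·u_0 = (29/33, -100/33, 4/33).
Step 3: u_2 = a_2 − (4/33)·u_0 − (-367/329)·u_1 = (492/329, 164/329, 533/329).

u_2 = (492/329, 164/329, 533/329)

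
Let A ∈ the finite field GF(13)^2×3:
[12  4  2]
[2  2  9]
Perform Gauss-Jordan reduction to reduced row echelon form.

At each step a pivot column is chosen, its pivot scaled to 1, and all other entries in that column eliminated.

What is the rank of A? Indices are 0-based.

pivot(0,0)=12: scale R0 → (1, 9, 11)
  clear (1,0): R1 −= (2)R0 → (0, 10, 0)
pivot(1,1)=10: scale R1 → (0, 1, 0)
  clear (0,1): R0 −= (9)R1 → (1, 0, 11)

rank = 2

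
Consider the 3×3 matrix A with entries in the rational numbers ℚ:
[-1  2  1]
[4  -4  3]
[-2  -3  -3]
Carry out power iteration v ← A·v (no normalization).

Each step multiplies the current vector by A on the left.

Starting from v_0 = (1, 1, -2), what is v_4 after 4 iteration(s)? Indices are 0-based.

v_4 = (-335, 316, 397)

v_0 = (1, 1, -2).
v_1 = A·v_0 = (-1, -6, 1).
v_2 = A·v_1 = (-10, 23, 17).
v_3 = A·v_2 = (73, -81, -100).
v_4 = A·v_3 = (-335, 316, 397).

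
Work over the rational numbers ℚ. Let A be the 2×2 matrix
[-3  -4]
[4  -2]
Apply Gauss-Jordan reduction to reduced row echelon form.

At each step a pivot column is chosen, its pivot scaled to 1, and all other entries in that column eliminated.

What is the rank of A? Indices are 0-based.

step 1: normalize row 0 (÷-3) = (1, 4/3)
  row 1: subtract 4×row0 = (0, -22/3)
step 2: normalize row 1 (÷-22/3) = (0, 1)
  row 0: subtract 4/3×row1 = (1, 0)

rank = 2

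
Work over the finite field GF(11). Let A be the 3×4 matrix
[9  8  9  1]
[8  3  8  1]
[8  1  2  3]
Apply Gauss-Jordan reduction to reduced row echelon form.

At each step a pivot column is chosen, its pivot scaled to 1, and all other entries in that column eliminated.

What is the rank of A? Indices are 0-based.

rank = 3

step 1: normalize row 0 (÷9) = (1, 7, 1, 5)
  row 1: subtract 8×row0 = (0, 2, 0, 5)
  row 2: subtract 8×row0 = (0, 0, 5, 7)
step 2: normalize row 1 (÷2) = (0, 1, 0, 8)
  row 0: subtract 7×row1 = (1, 0, 1, 4)
step 3: normalize row 2 (÷5) = (0, 0, 1, 8)
  row 0: subtract 1×row2 = (1, 0, 0, 7)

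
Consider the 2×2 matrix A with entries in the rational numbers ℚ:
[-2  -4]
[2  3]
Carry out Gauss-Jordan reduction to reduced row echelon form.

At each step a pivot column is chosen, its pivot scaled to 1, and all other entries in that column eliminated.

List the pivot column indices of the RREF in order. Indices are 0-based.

pivot columns: 0, 1

step 1: normalize row 0 (÷-2) = (1, 2)
  row 1: subtract 2×row0 = (0, -1)
step 2: normalize row 1 (÷-1) = (0, 1)
  row 0: subtract 2×row1 = (1, 0)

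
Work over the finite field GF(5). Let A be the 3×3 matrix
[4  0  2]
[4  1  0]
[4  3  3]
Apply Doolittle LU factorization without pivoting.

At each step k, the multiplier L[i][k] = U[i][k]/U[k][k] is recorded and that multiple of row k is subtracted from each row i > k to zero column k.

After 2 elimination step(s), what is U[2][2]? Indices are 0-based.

U[2][2] = 2

[col 0] pivot 4
  R1 -= 1*R0 → (0, 1, 3)  (L[1][0] := 1)
  R2 -= 1*R0 → (0, 3, 1)  (L[2][0] := 1)
[col 1] pivot 1
  R2 -= 3*R1 → (0, 0, 2)  (L[2][1] := 3)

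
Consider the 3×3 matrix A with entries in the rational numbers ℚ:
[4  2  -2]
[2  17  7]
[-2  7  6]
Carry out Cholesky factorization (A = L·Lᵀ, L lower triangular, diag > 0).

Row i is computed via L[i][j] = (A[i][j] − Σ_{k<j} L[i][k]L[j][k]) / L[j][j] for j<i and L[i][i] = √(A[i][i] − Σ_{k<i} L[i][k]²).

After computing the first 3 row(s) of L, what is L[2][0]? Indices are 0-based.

L[2][0] = -1

Step 1: L[0][0] = √(4) = 2.
  L[1][0] = (2) / L[0][0] = 1.
Step 2: L[1][1] = √(16) = 4.
  L[2][0] = (-2) / L[0][0] = -1.
  L[2][1] = (8) / L[1][1] = 2.
Step 3: L[2][2] = √(1) = 1.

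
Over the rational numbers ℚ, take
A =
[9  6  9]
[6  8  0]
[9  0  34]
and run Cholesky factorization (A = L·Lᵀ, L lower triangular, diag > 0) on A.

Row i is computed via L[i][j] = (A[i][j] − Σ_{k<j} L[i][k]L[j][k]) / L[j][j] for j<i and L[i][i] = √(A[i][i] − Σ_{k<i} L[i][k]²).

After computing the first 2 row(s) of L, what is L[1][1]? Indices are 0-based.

Step 1: L[0][0] = √(9) = 3.
  L[1][0] = (6) / L[0][0] = 2.
Step 2: L[1][1] = √(4) = 2.

L[1][1] = 2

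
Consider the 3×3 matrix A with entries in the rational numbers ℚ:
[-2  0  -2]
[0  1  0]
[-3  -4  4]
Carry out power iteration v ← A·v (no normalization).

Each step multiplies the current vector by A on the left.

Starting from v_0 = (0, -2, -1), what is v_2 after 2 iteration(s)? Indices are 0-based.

v_2 = (-12, -2, 18)

v_0 = (0, -2, -1).
v_1 = A·v_0 = (2, -2, 4).
v_2 = A·v_1 = (-12, -2, 18).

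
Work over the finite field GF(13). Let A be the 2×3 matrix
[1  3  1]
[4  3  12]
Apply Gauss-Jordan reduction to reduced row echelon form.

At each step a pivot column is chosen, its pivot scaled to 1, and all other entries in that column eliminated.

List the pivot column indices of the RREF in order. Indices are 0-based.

pivot(0,0)=1: scale R0 → (1, 3, 1)
  clear (1,0): R1 −= (4)R0 → (0, 4, 8)
pivot(1,1)=4: scale R1 → (0, 1, 2)
  clear (0,1): R0 −= (3)R1 → (1, 0, 8)

pivot columns: 0, 1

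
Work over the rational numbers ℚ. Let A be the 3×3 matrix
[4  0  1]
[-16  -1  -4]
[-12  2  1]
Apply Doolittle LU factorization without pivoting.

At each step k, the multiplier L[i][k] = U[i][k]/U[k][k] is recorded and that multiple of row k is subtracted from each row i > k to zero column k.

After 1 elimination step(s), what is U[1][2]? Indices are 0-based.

k=0: U[0][0]=4
  eliminate (1,0): mult=-4, new row 1: (0, -1, 0); set L[1][0]=-4
  eliminate (2,0): mult=-3, new row 2: (0, 2, 4); set L[2][0]=-3

U[1][2] = 0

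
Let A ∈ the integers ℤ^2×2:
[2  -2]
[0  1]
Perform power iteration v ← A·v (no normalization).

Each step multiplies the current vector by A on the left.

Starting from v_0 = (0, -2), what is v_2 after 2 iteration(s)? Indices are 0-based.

v_2 = (12, -2)

v_0 = (0, -2).
v_1 = A·v_0 = (4, -2).
v_2 = A·v_1 = (12, -2).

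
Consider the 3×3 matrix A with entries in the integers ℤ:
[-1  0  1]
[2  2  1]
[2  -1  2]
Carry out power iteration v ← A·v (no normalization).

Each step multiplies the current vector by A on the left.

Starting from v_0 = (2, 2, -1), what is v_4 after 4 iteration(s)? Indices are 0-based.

v_4 = (-12, -42, -97)

v_0 = (2, 2, -1).
v_1 = A·v_0 = (-3, 7, 0).
v_2 = A·v_1 = (3, 8, -13).
v_3 = A·v_2 = (-16, 9, -28).
v_4 = A·v_3 = (-12, -42, -97).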